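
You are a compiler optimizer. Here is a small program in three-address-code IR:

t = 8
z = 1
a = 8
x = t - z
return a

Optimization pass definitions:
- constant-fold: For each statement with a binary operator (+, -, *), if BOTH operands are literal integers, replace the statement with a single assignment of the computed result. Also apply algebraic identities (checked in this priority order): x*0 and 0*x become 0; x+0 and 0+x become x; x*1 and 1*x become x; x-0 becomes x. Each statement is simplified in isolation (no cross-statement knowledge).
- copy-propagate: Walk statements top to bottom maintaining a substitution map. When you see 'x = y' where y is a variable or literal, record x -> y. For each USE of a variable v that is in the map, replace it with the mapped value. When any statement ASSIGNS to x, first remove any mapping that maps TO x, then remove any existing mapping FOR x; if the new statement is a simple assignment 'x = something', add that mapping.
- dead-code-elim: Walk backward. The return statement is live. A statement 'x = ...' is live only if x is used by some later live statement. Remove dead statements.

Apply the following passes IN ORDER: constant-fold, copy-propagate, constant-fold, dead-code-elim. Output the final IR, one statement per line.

Initial IR:
  t = 8
  z = 1
  a = 8
  x = t - z
  return a
After constant-fold (5 stmts):
  t = 8
  z = 1
  a = 8
  x = t - z
  return a
After copy-propagate (5 stmts):
  t = 8
  z = 1
  a = 8
  x = 8 - 1
  return 8
After constant-fold (5 stmts):
  t = 8
  z = 1
  a = 8
  x = 7
  return 8
After dead-code-elim (1 stmts):
  return 8

Answer: return 8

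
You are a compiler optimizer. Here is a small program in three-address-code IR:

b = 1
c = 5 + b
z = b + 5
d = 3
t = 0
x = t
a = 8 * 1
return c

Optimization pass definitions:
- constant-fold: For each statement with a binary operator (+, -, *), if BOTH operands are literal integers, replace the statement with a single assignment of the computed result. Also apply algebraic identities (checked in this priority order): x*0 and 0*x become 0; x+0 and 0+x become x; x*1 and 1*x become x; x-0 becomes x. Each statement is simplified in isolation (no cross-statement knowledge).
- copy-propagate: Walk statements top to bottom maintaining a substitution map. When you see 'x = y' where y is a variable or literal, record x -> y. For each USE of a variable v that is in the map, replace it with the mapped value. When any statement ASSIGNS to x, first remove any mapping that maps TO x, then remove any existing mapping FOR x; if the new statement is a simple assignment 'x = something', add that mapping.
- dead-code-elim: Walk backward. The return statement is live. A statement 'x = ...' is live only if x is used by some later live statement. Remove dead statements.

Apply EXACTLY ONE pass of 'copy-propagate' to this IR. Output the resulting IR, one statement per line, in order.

Answer: b = 1
c = 5 + 1
z = 1 + 5
d = 3
t = 0
x = 0
a = 8 * 1
return c

Derivation:
Applying copy-propagate statement-by-statement:
  [1] b = 1  (unchanged)
  [2] c = 5 + b  -> c = 5 + 1
  [3] z = b + 5  -> z = 1 + 5
  [4] d = 3  (unchanged)
  [5] t = 0  (unchanged)
  [6] x = t  -> x = 0
  [7] a = 8 * 1  (unchanged)
  [8] return c  (unchanged)
Result (8 stmts):
  b = 1
  c = 5 + 1
  z = 1 + 5
  d = 3
  t = 0
  x = 0
  a = 8 * 1
  return c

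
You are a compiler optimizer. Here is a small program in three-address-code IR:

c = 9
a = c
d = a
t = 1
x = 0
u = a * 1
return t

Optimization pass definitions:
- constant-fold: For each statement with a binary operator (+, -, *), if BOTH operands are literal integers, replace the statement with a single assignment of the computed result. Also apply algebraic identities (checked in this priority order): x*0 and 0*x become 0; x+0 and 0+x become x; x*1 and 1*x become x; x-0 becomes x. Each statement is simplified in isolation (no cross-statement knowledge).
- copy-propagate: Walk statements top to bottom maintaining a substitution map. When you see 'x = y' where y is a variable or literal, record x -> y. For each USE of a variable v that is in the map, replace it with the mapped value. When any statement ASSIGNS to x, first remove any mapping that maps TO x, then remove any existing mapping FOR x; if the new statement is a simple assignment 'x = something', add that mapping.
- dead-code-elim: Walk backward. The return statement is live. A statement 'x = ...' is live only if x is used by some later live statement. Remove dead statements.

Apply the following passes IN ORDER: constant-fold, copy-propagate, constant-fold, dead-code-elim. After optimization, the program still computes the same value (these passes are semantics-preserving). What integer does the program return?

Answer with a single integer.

Answer: 1

Derivation:
Initial IR:
  c = 9
  a = c
  d = a
  t = 1
  x = 0
  u = a * 1
  return t
After constant-fold (7 stmts):
  c = 9
  a = c
  d = a
  t = 1
  x = 0
  u = a
  return t
After copy-propagate (7 stmts):
  c = 9
  a = 9
  d = 9
  t = 1
  x = 0
  u = 9
  return 1
After constant-fold (7 stmts):
  c = 9
  a = 9
  d = 9
  t = 1
  x = 0
  u = 9
  return 1
After dead-code-elim (1 stmts):
  return 1
Evaluate:
  c = 9  =>  c = 9
  a = c  =>  a = 9
  d = a  =>  d = 9
  t = 1  =>  t = 1
  x = 0  =>  x = 0
  u = a * 1  =>  u = 9
  return t = 1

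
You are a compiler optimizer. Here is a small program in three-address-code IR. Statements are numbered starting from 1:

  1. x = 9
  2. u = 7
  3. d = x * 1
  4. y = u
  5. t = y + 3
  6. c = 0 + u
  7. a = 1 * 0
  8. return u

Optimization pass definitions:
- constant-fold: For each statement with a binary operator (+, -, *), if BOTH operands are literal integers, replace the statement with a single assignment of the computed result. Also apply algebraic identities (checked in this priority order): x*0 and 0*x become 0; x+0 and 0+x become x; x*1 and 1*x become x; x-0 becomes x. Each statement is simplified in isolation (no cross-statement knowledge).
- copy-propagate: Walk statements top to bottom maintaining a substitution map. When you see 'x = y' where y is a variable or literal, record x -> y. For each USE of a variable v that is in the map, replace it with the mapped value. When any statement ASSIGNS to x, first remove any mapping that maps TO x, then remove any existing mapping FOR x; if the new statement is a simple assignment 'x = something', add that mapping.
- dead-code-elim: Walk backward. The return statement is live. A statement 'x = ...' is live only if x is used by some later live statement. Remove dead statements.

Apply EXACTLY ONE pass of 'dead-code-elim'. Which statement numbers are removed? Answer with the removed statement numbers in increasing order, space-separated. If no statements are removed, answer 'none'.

Answer: 1 3 4 5 6 7

Derivation:
Backward liveness scan:
Stmt 1 'x = 9': DEAD (x not in live set [])
Stmt 2 'u = 7': KEEP (u is live); live-in = []
Stmt 3 'd = x * 1': DEAD (d not in live set ['u'])
Stmt 4 'y = u': DEAD (y not in live set ['u'])
Stmt 5 't = y + 3': DEAD (t not in live set ['u'])
Stmt 6 'c = 0 + u': DEAD (c not in live set ['u'])
Stmt 7 'a = 1 * 0': DEAD (a not in live set ['u'])
Stmt 8 'return u': KEEP (return); live-in = ['u']
Removed statement numbers: [1, 3, 4, 5, 6, 7]
Surviving IR:
  u = 7
  return u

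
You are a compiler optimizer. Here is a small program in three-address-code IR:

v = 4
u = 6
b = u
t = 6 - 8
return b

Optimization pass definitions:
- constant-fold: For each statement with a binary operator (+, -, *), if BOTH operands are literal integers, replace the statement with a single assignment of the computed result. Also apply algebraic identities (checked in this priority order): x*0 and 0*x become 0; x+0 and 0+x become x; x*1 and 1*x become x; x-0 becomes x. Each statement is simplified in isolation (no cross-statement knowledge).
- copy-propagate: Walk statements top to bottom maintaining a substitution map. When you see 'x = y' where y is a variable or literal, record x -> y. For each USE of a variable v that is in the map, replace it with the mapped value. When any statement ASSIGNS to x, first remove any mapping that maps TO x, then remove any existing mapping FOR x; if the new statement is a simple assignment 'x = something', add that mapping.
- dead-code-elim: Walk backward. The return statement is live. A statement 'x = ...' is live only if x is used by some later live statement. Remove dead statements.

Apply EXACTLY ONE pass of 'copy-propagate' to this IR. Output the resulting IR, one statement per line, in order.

Applying copy-propagate statement-by-statement:
  [1] v = 4  (unchanged)
  [2] u = 6  (unchanged)
  [3] b = u  -> b = 6
  [4] t = 6 - 8  (unchanged)
  [5] return b  -> return 6
Result (5 stmts):
  v = 4
  u = 6
  b = 6
  t = 6 - 8
  return 6

Answer: v = 4
u = 6
b = 6
t = 6 - 8
return 6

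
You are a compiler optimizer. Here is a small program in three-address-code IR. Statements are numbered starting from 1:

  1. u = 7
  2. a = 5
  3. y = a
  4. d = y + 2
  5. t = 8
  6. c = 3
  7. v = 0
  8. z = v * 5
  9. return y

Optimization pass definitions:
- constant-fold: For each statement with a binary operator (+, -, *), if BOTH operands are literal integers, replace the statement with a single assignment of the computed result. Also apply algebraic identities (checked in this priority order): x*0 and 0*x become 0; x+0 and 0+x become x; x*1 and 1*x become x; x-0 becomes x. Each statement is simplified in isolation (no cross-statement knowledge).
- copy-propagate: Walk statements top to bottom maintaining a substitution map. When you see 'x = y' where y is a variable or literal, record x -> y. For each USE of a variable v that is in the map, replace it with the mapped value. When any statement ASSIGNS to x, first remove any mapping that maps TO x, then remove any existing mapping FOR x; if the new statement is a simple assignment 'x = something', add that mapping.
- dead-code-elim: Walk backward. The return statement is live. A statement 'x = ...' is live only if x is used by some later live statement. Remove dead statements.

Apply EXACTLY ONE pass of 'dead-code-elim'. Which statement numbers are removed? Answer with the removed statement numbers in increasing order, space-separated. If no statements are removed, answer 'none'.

Answer: 1 4 5 6 7 8

Derivation:
Backward liveness scan:
Stmt 1 'u = 7': DEAD (u not in live set [])
Stmt 2 'a = 5': KEEP (a is live); live-in = []
Stmt 3 'y = a': KEEP (y is live); live-in = ['a']
Stmt 4 'd = y + 2': DEAD (d not in live set ['y'])
Stmt 5 't = 8': DEAD (t not in live set ['y'])
Stmt 6 'c = 3': DEAD (c not in live set ['y'])
Stmt 7 'v = 0': DEAD (v not in live set ['y'])
Stmt 8 'z = v * 5': DEAD (z not in live set ['y'])
Stmt 9 'return y': KEEP (return); live-in = ['y']
Removed statement numbers: [1, 4, 5, 6, 7, 8]
Surviving IR:
  a = 5
  y = a
  return y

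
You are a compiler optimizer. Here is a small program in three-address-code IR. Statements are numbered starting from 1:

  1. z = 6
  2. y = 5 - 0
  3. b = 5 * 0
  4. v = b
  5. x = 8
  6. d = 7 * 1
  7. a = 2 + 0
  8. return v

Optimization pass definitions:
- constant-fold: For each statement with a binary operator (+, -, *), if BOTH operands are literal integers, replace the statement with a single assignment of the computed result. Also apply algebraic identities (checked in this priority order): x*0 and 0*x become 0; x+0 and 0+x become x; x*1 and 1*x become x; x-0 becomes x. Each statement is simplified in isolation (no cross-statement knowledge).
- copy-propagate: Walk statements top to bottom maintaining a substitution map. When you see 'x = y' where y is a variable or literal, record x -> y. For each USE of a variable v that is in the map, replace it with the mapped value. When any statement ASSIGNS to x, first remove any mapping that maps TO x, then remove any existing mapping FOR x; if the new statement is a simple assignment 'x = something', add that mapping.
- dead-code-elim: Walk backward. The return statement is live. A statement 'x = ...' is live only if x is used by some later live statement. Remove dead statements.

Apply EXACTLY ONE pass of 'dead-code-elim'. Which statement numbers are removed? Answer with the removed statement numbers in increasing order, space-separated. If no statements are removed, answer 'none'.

Backward liveness scan:
Stmt 1 'z = 6': DEAD (z not in live set [])
Stmt 2 'y = 5 - 0': DEAD (y not in live set [])
Stmt 3 'b = 5 * 0': KEEP (b is live); live-in = []
Stmt 4 'v = b': KEEP (v is live); live-in = ['b']
Stmt 5 'x = 8': DEAD (x not in live set ['v'])
Stmt 6 'd = 7 * 1': DEAD (d not in live set ['v'])
Stmt 7 'a = 2 + 0': DEAD (a not in live set ['v'])
Stmt 8 'return v': KEEP (return); live-in = ['v']
Removed statement numbers: [1, 2, 5, 6, 7]
Surviving IR:
  b = 5 * 0
  v = b
  return v

Answer: 1 2 5 6 7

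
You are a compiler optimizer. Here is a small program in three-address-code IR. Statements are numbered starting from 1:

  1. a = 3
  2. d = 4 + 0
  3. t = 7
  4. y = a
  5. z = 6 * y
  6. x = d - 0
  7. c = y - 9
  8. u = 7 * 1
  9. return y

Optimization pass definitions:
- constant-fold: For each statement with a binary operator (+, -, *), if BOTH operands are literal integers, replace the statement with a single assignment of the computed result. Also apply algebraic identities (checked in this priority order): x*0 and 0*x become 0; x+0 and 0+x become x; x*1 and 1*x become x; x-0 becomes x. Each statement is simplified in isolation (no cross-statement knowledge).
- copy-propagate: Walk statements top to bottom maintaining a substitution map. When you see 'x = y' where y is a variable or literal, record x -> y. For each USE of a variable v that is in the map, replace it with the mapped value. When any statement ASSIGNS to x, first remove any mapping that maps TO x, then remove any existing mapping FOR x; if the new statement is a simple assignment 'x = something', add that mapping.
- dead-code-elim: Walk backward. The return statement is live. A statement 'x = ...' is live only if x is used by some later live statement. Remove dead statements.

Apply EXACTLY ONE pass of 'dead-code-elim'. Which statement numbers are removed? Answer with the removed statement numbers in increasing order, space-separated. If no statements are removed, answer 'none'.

Backward liveness scan:
Stmt 1 'a = 3': KEEP (a is live); live-in = []
Stmt 2 'd = 4 + 0': DEAD (d not in live set ['a'])
Stmt 3 't = 7': DEAD (t not in live set ['a'])
Stmt 4 'y = a': KEEP (y is live); live-in = ['a']
Stmt 5 'z = 6 * y': DEAD (z not in live set ['y'])
Stmt 6 'x = d - 0': DEAD (x not in live set ['y'])
Stmt 7 'c = y - 9': DEAD (c not in live set ['y'])
Stmt 8 'u = 7 * 1': DEAD (u not in live set ['y'])
Stmt 9 'return y': KEEP (return); live-in = ['y']
Removed statement numbers: [2, 3, 5, 6, 7, 8]
Surviving IR:
  a = 3
  y = a
  return y

Answer: 2 3 5 6 7 8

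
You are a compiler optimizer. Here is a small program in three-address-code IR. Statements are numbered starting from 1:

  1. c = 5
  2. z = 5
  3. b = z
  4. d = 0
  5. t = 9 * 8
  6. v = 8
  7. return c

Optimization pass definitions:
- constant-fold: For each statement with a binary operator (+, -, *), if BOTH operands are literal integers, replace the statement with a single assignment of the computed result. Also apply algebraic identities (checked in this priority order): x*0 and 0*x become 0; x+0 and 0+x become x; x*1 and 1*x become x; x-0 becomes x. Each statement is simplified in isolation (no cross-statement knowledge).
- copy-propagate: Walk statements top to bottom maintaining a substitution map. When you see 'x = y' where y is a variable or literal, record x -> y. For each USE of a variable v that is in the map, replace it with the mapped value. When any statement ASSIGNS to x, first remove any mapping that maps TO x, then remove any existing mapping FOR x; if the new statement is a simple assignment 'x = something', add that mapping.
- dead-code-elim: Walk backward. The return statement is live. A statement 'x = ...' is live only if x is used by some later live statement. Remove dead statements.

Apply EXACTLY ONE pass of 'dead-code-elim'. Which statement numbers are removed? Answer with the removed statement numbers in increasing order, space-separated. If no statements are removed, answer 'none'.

Answer: 2 3 4 5 6

Derivation:
Backward liveness scan:
Stmt 1 'c = 5': KEEP (c is live); live-in = []
Stmt 2 'z = 5': DEAD (z not in live set ['c'])
Stmt 3 'b = z': DEAD (b not in live set ['c'])
Stmt 4 'd = 0': DEAD (d not in live set ['c'])
Stmt 5 't = 9 * 8': DEAD (t not in live set ['c'])
Stmt 6 'v = 8': DEAD (v not in live set ['c'])
Stmt 7 'return c': KEEP (return); live-in = ['c']
Removed statement numbers: [2, 3, 4, 5, 6]
Surviving IR:
  c = 5
  return c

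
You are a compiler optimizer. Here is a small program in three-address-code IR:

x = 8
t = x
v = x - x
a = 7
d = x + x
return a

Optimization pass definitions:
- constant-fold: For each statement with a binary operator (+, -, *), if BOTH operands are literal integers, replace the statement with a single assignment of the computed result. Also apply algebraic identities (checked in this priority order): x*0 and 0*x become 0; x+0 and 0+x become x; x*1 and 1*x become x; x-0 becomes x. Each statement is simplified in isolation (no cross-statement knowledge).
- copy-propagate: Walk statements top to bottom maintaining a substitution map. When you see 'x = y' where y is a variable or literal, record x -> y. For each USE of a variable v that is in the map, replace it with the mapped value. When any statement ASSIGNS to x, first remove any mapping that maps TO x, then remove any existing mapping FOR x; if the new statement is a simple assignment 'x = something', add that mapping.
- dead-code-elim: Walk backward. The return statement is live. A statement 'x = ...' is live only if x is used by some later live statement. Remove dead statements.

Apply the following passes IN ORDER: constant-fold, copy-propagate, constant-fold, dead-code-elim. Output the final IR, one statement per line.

Initial IR:
  x = 8
  t = x
  v = x - x
  a = 7
  d = x + x
  return a
After constant-fold (6 stmts):
  x = 8
  t = x
  v = x - x
  a = 7
  d = x + x
  return a
After copy-propagate (6 stmts):
  x = 8
  t = 8
  v = 8 - 8
  a = 7
  d = 8 + 8
  return 7
After constant-fold (6 stmts):
  x = 8
  t = 8
  v = 0
  a = 7
  d = 16
  return 7
After dead-code-elim (1 stmts):
  return 7

Answer: return 7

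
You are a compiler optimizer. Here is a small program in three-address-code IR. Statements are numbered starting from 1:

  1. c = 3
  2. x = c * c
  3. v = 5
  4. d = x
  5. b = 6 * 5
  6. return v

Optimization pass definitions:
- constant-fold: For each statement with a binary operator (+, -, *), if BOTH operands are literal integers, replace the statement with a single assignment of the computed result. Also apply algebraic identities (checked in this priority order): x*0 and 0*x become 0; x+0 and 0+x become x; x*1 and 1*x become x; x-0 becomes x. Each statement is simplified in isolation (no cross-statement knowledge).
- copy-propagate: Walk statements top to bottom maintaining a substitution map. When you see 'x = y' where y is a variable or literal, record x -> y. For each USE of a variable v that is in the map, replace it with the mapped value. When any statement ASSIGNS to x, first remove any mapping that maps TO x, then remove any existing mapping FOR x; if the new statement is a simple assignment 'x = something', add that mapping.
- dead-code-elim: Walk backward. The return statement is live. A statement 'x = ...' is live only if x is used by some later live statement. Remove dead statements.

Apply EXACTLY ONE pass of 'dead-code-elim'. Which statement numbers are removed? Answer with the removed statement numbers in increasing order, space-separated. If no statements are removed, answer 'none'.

Answer: 1 2 4 5

Derivation:
Backward liveness scan:
Stmt 1 'c = 3': DEAD (c not in live set [])
Stmt 2 'x = c * c': DEAD (x not in live set [])
Stmt 3 'v = 5': KEEP (v is live); live-in = []
Stmt 4 'd = x': DEAD (d not in live set ['v'])
Stmt 5 'b = 6 * 5': DEAD (b not in live set ['v'])
Stmt 6 'return v': KEEP (return); live-in = ['v']
Removed statement numbers: [1, 2, 4, 5]
Surviving IR:
  v = 5
  return v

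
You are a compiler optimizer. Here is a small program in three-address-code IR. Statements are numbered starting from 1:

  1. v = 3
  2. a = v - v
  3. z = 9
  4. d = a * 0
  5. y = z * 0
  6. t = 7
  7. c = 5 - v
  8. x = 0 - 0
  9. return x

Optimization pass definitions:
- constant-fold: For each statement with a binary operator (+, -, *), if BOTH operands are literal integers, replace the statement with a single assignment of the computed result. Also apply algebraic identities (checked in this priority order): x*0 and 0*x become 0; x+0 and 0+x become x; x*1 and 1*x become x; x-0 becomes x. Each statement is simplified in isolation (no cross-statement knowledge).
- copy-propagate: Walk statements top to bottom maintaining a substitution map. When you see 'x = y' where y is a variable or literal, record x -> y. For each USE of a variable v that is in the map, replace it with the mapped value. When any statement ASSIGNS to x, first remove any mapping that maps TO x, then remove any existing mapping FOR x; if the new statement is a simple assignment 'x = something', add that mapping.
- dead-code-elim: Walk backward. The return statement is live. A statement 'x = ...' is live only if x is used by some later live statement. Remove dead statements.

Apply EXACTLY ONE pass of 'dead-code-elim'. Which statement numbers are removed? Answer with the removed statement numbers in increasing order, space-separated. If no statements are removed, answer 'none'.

Backward liveness scan:
Stmt 1 'v = 3': DEAD (v not in live set [])
Stmt 2 'a = v - v': DEAD (a not in live set [])
Stmt 3 'z = 9': DEAD (z not in live set [])
Stmt 4 'd = a * 0': DEAD (d not in live set [])
Stmt 5 'y = z * 0': DEAD (y not in live set [])
Stmt 6 't = 7': DEAD (t not in live set [])
Stmt 7 'c = 5 - v': DEAD (c not in live set [])
Stmt 8 'x = 0 - 0': KEEP (x is live); live-in = []
Stmt 9 'return x': KEEP (return); live-in = ['x']
Removed statement numbers: [1, 2, 3, 4, 5, 6, 7]
Surviving IR:
  x = 0 - 0
  return x

Answer: 1 2 3 4 5 6 7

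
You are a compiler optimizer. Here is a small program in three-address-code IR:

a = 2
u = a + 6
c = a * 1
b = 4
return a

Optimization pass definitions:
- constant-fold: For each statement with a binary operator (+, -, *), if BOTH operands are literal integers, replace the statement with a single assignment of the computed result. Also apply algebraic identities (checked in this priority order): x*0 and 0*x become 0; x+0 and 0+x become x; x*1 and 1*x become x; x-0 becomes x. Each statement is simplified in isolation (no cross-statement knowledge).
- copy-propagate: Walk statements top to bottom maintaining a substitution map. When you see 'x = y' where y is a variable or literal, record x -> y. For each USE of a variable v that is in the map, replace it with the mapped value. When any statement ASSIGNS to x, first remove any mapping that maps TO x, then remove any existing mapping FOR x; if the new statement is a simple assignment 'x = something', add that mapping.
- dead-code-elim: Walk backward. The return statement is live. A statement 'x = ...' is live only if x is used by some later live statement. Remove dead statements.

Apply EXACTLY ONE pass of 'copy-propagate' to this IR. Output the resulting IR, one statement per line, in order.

Applying copy-propagate statement-by-statement:
  [1] a = 2  (unchanged)
  [2] u = a + 6  -> u = 2 + 6
  [3] c = a * 1  -> c = 2 * 1
  [4] b = 4  (unchanged)
  [5] return a  -> return 2
Result (5 stmts):
  a = 2
  u = 2 + 6
  c = 2 * 1
  b = 4
  return 2

Answer: a = 2
u = 2 + 6
c = 2 * 1
b = 4
return 2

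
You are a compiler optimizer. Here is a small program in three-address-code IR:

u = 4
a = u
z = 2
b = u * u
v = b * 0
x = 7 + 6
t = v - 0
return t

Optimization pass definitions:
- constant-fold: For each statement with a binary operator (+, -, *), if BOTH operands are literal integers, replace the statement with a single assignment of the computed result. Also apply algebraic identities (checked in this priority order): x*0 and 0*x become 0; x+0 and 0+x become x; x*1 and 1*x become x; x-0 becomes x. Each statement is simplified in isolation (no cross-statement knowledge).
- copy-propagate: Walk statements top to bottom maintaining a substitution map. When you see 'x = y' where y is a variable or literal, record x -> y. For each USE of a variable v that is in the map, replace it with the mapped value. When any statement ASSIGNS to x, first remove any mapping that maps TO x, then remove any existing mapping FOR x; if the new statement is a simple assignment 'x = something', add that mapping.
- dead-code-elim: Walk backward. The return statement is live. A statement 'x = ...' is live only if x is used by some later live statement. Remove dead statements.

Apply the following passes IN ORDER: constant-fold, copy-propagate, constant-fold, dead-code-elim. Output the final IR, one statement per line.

Answer: return 0

Derivation:
Initial IR:
  u = 4
  a = u
  z = 2
  b = u * u
  v = b * 0
  x = 7 + 6
  t = v - 0
  return t
After constant-fold (8 stmts):
  u = 4
  a = u
  z = 2
  b = u * u
  v = 0
  x = 13
  t = v
  return t
After copy-propagate (8 stmts):
  u = 4
  a = 4
  z = 2
  b = 4 * 4
  v = 0
  x = 13
  t = 0
  return 0
After constant-fold (8 stmts):
  u = 4
  a = 4
  z = 2
  b = 16
  v = 0
  x = 13
  t = 0
  return 0
After dead-code-elim (1 stmts):
  return 0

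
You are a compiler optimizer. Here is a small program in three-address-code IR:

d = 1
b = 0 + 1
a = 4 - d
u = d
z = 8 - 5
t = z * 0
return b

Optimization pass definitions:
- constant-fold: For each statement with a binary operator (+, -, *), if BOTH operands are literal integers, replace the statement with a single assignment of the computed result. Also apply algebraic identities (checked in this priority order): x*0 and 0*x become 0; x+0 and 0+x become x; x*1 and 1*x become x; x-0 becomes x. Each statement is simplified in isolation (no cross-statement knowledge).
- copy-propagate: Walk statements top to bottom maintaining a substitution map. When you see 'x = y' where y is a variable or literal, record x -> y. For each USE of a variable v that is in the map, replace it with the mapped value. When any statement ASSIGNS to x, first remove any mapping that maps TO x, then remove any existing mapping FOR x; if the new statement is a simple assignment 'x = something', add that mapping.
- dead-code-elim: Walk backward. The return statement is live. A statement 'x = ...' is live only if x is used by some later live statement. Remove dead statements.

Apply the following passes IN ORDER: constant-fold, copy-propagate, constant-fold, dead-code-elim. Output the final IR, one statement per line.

Initial IR:
  d = 1
  b = 0 + 1
  a = 4 - d
  u = d
  z = 8 - 5
  t = z * 0
  return b
After constant-fold (7 stmts):
  d = 1
  b = 1
  a = 4 - d
  u = d
  z = 3
  t = 0
  return b
After copy-propagate (7 stmts):
  d = 1
  b = 1
  a = 4 - 1
  u = 1
  z = 3
  t = 0
  return 1
After constant-fold (7 stmts):
  d = 1
  b = 1
  a = 3
  u = 1
  z = 3
  t = 0
  return 1
After dead-code-elim (1 stmts):
  return 1

Answer: return 1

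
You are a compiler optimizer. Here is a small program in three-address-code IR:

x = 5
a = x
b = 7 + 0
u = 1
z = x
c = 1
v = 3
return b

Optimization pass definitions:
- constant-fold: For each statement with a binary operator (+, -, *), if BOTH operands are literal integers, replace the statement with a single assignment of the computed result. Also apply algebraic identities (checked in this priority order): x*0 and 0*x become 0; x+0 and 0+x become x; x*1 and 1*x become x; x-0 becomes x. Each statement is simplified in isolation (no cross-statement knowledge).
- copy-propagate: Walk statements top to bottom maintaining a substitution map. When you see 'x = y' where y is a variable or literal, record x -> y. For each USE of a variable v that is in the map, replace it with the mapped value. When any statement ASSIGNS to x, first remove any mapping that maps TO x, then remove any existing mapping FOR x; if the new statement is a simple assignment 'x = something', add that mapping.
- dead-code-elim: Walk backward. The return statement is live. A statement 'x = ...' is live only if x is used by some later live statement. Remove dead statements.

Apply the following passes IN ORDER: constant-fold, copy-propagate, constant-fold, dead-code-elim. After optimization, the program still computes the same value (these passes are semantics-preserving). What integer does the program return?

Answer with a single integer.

Initial IR:
  x = 5
  a = x
  b = 7 + 0
  u = 1
  z = x
  c = 1
  v = 3
  return b
After constant-fold (8 stmts):
  x = 5
  a = x
  b = 7
  u = 1
  z = x
  c = 1
  v = 3
  return b
After copy-propagate (8 stmts):
  x = 5
  a = 5
  b = 7
  u = 1
  z = 5
  c = 1
  v = 3
  return 7
After constant-fold (8 stmts):
  x = 5
  a = 5
  b = 7
  u = 1
  z = 5
  c = 1
  v = 3
  return 7
After dead-code-elim (1 stmts):
  return 7
Evaluate:
  x = 5  =>  x = 5
  a = x  =>  a = 5
  b = 7 + 0  =>  b = 7
  u = 1  =>  u = 1
  z = x  =>  z = 5
  c = 1  =>  c = 1
  v = 3  =>  v = 3
  return b = 7

Answer: 7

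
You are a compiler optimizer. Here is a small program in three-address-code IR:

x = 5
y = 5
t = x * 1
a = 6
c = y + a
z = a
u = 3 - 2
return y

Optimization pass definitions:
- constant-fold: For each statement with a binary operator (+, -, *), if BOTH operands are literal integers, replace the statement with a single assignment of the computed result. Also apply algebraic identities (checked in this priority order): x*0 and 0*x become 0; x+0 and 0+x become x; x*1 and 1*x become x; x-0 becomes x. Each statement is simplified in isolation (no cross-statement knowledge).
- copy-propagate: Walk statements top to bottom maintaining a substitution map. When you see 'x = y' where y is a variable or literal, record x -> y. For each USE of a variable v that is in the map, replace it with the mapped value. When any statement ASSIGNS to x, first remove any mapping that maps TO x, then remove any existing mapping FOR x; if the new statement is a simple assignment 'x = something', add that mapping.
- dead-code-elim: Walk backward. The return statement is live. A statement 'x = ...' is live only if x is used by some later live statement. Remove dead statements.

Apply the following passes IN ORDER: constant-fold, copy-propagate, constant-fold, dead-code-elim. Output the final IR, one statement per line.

Answer: return 5

Derivation:
Initial IR:
  x = 5
  y = 5
  t = x * 1
  a = 6
  c = y + a
  z = a
  u = 3 - 2
  return y
After constant-fold (8 stmts):
  x = 5
  y = 5
  t = x
  a = 6
  c = y + a
  z = a
  u = 1
  return y
After copy-propagate (8 stmts):
  x = 5
  y = 5
  t = 5
  a = 6
  c = 5 + 6
  z = 6
  u = 1
  return 5
After constant-fold (8 stmts):
  x = 5
  y = 5
  t = 5
  a = 6
  c = 11
  z = 6
  u = 1
  return 5
After dead-code-elim (1 stmts):
  return 5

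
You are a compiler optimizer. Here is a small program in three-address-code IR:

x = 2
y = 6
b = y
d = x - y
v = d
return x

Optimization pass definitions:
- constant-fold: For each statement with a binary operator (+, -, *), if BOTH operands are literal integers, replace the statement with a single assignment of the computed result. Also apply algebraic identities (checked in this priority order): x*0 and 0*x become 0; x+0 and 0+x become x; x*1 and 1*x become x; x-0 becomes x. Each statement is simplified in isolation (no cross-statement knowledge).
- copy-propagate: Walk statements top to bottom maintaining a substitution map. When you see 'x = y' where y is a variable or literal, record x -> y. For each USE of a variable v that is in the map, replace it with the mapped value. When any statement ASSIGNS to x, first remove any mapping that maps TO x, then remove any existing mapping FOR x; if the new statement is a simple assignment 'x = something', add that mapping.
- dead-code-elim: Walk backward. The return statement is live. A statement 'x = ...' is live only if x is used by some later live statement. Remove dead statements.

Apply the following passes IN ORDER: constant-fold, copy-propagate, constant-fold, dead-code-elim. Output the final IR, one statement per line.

Initial IR:
  x = 2
  y = 6
  b = y
  d = x - y
  v = d
  return x
After constant-fold (6 stmts):
  x = 2
  y = 6
  b = y
  d = x - y
  v = d
  return x
After copy-propagate (6 stmts):
  x = 2
  y = 6
  b = 6
  d = 2 - 6
  v = d
  return 2
After constant-fold (6 stmts):
  x = 2
  y = 6
  b = 6
  d = -4
  v = d
  return 2
After dead-code-elim (1 stmts):
  return 2

Answer: return 2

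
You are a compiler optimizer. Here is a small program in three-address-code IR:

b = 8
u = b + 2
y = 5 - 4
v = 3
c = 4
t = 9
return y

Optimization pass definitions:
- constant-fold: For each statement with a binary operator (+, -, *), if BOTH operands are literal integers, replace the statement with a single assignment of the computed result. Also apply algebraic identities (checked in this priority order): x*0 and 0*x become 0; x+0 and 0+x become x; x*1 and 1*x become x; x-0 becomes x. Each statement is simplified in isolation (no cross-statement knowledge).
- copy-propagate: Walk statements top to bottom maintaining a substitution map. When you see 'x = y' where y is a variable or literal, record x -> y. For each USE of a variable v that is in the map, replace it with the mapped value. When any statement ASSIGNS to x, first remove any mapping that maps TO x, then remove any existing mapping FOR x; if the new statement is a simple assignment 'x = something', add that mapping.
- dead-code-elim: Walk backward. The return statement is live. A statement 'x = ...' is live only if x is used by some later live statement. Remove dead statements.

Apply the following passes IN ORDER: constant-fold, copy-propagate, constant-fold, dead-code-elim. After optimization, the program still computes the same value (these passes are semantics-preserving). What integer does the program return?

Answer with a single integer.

Answer: 1

Derivation:
Initial IR:
  b = 8
  u = b + 2
  y = 5 - 4
  v = 3
  c = 4
  t = 9
  return y
After constant-fold (7 stmts):
  b = 8
  u = b + 2
  y = 1
  v = 3
  c = 4
  t = 9
  return y
After copy-propagate (7 stmts):
  b = 8
  u = 8 + 2
  y = 1
  v = 3
  c = 4
  t = 9
  return 1
After constant-fold (7 stmts):
  b = 8
  u = 10
  y = 1
  v = 3
  c = 4
  t = 9
  return 1
After dead-code-elim (1 stmts):
  return 1
Evaluate:
  b = 8  =>  b = 8
  u = b + 2  =>  u = 10
  y = 5 - 4  =>  y = 1
  v = 3  =>  v = 3
  c = 4  =>  c = 4
  t = 9  =>  t = 9
  return y = 1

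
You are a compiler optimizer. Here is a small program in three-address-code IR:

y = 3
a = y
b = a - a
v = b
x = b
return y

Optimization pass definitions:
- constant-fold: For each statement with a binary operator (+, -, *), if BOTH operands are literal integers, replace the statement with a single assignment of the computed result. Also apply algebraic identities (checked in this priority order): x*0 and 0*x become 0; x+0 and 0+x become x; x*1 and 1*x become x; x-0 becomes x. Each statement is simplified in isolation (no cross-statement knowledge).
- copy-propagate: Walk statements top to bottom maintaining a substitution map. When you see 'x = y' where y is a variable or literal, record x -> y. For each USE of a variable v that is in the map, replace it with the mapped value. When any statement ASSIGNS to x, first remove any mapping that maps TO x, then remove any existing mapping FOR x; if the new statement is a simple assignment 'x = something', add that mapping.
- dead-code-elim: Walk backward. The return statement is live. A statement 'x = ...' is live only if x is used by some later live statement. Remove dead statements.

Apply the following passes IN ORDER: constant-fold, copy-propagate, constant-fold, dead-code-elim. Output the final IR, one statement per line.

Answer: return 3

Derivation:
Initial IR:
  y = 3
  a = y
  b = a - a
  v = b
  x = b
  return y
After constant-fold (6 stmts):
  y = 3
  a = y
  b = a - a
  v = b
  x = b
  return y
After copy-propagate (6 stmts):
  y = 3
  a = 3
  b = 3 - 3
  v = b
  x = b
  return 3
After constant-fold (6 stmts):
  y = 3
  a = 3
  b = 0
  v = b
  x = b
  return 3
After dead-code-elim (1 stmts):
  return 3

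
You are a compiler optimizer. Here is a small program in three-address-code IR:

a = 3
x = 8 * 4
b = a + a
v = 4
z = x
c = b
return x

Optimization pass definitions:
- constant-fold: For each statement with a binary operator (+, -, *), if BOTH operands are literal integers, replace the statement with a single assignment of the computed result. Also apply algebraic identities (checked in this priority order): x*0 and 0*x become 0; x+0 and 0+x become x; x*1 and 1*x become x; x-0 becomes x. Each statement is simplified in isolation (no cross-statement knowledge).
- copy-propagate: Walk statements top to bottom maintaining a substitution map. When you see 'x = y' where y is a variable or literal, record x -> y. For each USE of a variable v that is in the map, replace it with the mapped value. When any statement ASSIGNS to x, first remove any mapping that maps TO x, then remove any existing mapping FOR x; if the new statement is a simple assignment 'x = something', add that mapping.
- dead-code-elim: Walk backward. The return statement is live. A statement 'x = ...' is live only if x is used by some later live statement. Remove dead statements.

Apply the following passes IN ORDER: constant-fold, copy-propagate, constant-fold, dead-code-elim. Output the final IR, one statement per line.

Initial IR:
  a = 3
  x = 8 * 4
  b = a + a
  v = 4
  z = x
  c = b
  return x
After constant-fold (7 stmts):
  a = 3
  x = 32
  b = a + a
  v = 4
  z = x
  c = b
  return x
After copy-propagate (7 stmts):
  a = 3
  x = 32
  b = 3 + 3
  v = 4
  z = 32
  c = b
  return 32
After constant-fold (7 stmts):
  a = 3
  x = 32
  b = 6
  v = 4
  z = 32
  c = b
  return 32
After dead-code-elim (1 stmts):
  return 32

Answer: return 32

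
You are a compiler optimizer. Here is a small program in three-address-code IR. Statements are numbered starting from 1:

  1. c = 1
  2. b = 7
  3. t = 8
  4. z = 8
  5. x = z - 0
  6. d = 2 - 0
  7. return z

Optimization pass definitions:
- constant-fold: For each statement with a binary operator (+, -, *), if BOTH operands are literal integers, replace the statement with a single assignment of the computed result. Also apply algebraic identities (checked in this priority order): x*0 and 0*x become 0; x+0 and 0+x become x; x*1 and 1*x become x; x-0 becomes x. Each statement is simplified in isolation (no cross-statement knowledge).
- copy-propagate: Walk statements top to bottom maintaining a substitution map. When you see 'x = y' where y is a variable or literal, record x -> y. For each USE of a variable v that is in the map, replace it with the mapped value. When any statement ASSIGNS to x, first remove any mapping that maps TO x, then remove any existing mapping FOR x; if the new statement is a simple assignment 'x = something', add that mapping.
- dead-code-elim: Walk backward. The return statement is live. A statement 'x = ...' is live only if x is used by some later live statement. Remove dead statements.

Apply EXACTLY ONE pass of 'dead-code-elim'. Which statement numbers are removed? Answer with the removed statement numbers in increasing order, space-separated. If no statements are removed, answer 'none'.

Answer: 1 2 3 5 6

Derivation:
Backward liveness scan:
Stmt 1 'c = 1': DEAD (c not in live set [])
Stmt 2 'b = 7': DEAD (b not in live set [])
Stmt 3 't = 8': DEAD (t not in live set [])
Stmt 4 'z = 8': KEEP (z is live); live-in = []
Stmt 5 'x = z - 0': DEAD (x not in live set ['z'])
Stmt 6 'd = 2 - 0': DEAD (d not in live set ['z'])
Stmt 7 'return z': KEEP (return); live-in = ['z']
Removed statement numbers: [1, 2, 3, 5, 6]
Surviving IR:
  z = 8
  return z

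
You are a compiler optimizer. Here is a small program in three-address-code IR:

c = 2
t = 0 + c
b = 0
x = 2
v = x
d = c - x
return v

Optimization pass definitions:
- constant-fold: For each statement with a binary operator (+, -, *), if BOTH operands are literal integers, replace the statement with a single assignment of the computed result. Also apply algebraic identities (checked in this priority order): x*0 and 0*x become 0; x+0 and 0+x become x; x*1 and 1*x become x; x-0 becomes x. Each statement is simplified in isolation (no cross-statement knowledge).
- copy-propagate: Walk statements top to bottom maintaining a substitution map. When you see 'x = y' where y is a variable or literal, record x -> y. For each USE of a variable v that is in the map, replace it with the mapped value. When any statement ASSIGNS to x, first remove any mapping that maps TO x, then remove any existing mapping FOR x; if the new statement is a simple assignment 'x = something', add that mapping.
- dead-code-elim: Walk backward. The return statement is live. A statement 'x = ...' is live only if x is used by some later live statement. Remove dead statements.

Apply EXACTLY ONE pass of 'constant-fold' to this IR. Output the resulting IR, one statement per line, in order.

Answer: c = 2
t = c
b = 0
x = 2
v = x
d = c - x
return v

Derivation:
Applying constant-fold statement-by-statement:
  [1] c = 2  (unchanged)
  [2] t = 0 + c  -> t = c
  [3] b = 0  (unchanged)
  [4] x = 2  (unchanged)
  [5] v = x  (unchanged)
  [6] d = c - x  (unchanged)
  [7] return v  (unchanged)
Result (7 stmts):
  c = 2
  t = c
  b = 0
  x = 2
  v = x
  d = c - x
  return v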